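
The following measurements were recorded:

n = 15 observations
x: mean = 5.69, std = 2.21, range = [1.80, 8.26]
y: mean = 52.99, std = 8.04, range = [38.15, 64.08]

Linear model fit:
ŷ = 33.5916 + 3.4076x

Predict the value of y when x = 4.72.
ŷ = 49.6755

Plug x = 4.72 into the fitted line:

ŷ = 33.5916 + 3.4076 × 4.72
ŷ = 33.5916 + 16.0839
ŷ = 49.6755

This is the fitted mean response at that x — an individual observation would come with a wider prediction interval.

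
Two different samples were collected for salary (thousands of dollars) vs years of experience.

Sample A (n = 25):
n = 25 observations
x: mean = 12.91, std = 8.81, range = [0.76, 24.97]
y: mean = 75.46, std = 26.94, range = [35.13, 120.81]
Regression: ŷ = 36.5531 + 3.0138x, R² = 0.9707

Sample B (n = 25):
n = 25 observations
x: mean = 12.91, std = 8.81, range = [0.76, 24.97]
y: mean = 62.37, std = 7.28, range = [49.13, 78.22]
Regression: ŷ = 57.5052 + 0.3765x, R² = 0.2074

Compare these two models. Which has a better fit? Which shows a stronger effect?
Model A has the better fit (R² = 0.9707 vs 0.2074). Model A shows the stronger effect (|β₁| = 3.0138 vs 0.3765).

Model Comparison:

Goodness of fit (R²):
- Model A: R² = 0.9707 → 97.07% of variance in salary explained
- Model B: R² = 0.2074 → 20.74% of variance in salary explained
- 0.9707 > 0.2074 → Model A has the better fit

Effect size (slope magnitude):
- Model A: β₁ = 3.0138 → predicted salary rises 3.0138 thousand dollars per additional year of experience
- Model B: β₁ = 0.3765 → predicted salary rises 0.3765 thousand dollars per additional year of experience
- |3.0138| > |0.3765| → Model A shows the stronger marginal effect

Notes:
- A better fit (higher R²) doesn't necessarily mean a more important relationship.
- A steeper slope doesn't make a better model if the scatter around the line is large.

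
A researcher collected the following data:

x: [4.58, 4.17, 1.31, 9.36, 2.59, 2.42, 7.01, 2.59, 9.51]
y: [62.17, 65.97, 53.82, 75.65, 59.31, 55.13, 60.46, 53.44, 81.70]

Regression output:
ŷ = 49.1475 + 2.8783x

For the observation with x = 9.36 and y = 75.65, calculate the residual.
Residual = -0.4384

The residual is the difference between the actual value and the predicted value:

Residual = y - ŷ

Step 1: Calculate predicted value
ŷ = 49.1475 + 2.8783 × 9.36
ŷ = 76.0884

Step 2: Calculate residual
Residual = 75.65 - 76.0884
Residual = -0.4384

The residual is negative, so the observed y = 75.65 sits below the regression line (the line overestimates it by 0.4384).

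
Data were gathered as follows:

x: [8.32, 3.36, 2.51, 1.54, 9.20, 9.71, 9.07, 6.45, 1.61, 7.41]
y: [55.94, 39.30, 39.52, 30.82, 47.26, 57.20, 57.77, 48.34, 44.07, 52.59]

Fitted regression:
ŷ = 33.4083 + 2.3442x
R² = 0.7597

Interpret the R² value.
R² = 0.7597 means 75.97% of the variation in y is explained by the linear relationship with x. This indicates a strong fit.

R² (coefficient of determination) measures the proportion of variance in y explained by the regression model.

Here R² = 0.7597:
- Explained: 75.97% of the variation in y
- Unexplained (residual): 100% − 75.97% = 24.03%
- Rule of thumb (below 0.3 weak; 0.3 to below 0.7 moderate; 0.7 and above strong) → strong

Note: R² never decreases when predictors are added, so it should not be used alone to compare models of different size.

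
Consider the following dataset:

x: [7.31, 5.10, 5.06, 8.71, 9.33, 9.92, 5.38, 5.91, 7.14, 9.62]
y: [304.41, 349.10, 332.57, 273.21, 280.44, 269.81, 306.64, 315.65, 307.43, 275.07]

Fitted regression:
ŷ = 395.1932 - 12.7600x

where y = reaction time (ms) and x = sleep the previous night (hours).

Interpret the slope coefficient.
An increase of one hour in sleep is associated with a 12.7600 ms decrease in predicted reaction time.

The slope coefficient β₁ = -12.7600 represents the marginal effect of sleep on reaction time.

Interpretation:
- Sleep up by 1 hour → predicted reaction time decreases by 12.7600 ms
- The effect is assumed constant over the observed range of x (linearity)

(β₀ = 395.1932 is the fitted value at x = 0 and is not part of the slope interpretation.)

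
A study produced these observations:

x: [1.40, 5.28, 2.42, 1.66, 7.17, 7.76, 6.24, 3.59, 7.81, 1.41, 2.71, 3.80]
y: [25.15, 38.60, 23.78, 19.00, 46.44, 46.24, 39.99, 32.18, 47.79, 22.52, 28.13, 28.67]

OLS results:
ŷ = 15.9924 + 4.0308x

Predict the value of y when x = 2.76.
ŷ = 27.1174

x = 2.76 lies inside the observed range [1.40, 7.81], so the fitted equation applies directly:

ŷ = 15.9924 + 4.0308 × 2.76
ŷ = 15.9924 + 11.1250
ŷ = 27.1174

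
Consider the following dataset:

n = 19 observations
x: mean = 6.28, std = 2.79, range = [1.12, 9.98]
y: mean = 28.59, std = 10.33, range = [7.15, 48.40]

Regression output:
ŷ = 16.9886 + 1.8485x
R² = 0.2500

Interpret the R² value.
The model explains 25.00% of the variance in y (R² = 0.2500), leaving 75.00% unexplained; the fit is weak.

R² = 1 − SS_res/SS_tot compares the residual scatter to the total scatter of y about its mean.

Here R² = 0.2500:
- Explained: 25.00% of the variation in y
- Unexplained (residual): 100% − 25.00% = 75.00%
- Rule of thumb (below 0.3 weak; 0.3 to below 0.7 moderate; 0.7 and above strong) → weak

Equivalently, for simple linear regression R² = r², so |r| = √0.2500 ≈ 0.5000.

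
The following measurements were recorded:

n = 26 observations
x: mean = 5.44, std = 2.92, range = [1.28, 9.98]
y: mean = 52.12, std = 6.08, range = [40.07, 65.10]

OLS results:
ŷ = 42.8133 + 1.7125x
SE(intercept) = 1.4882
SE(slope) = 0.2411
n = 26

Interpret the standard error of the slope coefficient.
SE(β̂₁) = 0.2411 is the estimated standard deviation of the slope estimate across repeated samples; relative to β̂₁ = 1.7125 that is 14.1%, a precise estimate.

SE(β̂₁) = 0.2411 says: if we drew many samples of n = 26 from the same population and refit each time, the fitted slopes would scatter with a standard deviation of roughly 0.2411 around the true β₁.

Relative precision:
- SE / |β̂₁| = 0.2411 / 1.7125 = 14.1%
- Rule of thumb (under 20%: precise; 20% to under 50%: moderately precise; 50% or more: imprecise) → precise

Link to interval estimation: a confidence interval for β₁ is β̂₁ ± t* × 0.2411, so SE sets the half-width per unit of t*.

What drives SE(β̂₁): wider spread of x values → smaller SE; larger n (here n = 26) → smaller SE; more residual scatter → larger SE.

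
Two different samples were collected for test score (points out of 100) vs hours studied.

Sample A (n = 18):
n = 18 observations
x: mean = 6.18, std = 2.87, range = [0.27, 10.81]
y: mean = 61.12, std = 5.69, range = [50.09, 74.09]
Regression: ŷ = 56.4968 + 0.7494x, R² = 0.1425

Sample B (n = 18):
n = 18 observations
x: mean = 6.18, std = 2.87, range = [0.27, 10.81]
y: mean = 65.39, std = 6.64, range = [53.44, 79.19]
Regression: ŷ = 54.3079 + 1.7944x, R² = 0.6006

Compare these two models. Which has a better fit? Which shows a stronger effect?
Model B has the better fit (R² = 0.6006 vs 0.1425). Model B shows the stronger effect (|β₁| = 1.7944 vs 0.7494).

Model Comparison:

Which explains more variance? (R²)
- Model A: R² = 0.1425 → 14.25% of variance in test score explained
- Model B: R² = 0.6006 → 60.06% of variance in test score explained
- 0.6006 > 0.1425 → Model B has the better fit

Strength of effect — compare |β₁|:
- Model A: β₁ = 0.7494 → predicted test score rises 0.7494 points per additional hour of study time
- Model B: β₁ = 1.7944 → predicted test score rises 1.7944 points per additional hour of study time
- |0.7494| < |1.7944| → Model B shows the stronger marginal effect

Notes:
- A steeper slope doesn't make a better model if the scatter around the line is large.
- A better fit (higher R²) doesn't necessarily mean a more important relationship.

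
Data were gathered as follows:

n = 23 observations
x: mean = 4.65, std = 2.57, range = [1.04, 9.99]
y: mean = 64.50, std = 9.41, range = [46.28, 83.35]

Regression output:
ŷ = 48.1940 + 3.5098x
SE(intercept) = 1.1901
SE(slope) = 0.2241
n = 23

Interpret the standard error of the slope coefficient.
The slope 3.5098 is pinned down to within about ±0.2241 (one SE) by these data — relative uncertainty 6.4%, i.e. precise.

What SE measures:
- The standard error quantifies the sampling variability of the coefficient estimate
- It is the estimated standard deviation of β̂₁ across hypothetical repeated samples of the same size
- Smaller SE → more precise estimate

Relative precision:
- SE / |β̂₁| = 0.2241 / 3.5098 = 6.4%
- Rule of thumb (under 20%: precise; 20% to under 50%: moderately precise; 50% or more: imprecise) → precise

Link to the t-test: t = β̂₁ / SE(β̂₁) = 3.5098 / 0.2241 = 15.6618, the statistic for H₀: β₁ = 0.

What drives SE(β̂₁): more residual scatter → larger SE; wider spread of x values → smaller SE.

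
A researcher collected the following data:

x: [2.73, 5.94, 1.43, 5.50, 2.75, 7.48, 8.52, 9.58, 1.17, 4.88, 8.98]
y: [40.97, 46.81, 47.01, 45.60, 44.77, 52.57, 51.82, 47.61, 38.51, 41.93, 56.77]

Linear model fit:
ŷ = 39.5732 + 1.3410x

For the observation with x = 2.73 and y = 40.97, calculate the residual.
Residual = -2.2641

The residual is the difference between the actual value and the predicted value:

Residual = y - ŷ

Step 1: Calculate predicted value
ŷ = 39.5732 + 1.3410 × 2.73
ŷ = 43.2341

Step 2: Calculate residual
Residual = 40.97 - 43.2341
Residual = -2.2641

Sign check: y < ŷ, so the point is below the line and the fit overestimates here.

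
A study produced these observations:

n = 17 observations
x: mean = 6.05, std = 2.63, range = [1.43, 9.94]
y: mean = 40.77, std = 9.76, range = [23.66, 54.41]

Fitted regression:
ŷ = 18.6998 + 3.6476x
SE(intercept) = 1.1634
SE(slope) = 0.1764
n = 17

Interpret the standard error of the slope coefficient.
SE(slope) = 0.1764 measures the uncertainty in the estimated slope. The coefficient is estimated precisely (SE/|β̂₁| = 4.8%).

SE(β̂₁) = s / √Sxx, where s is the residual standard deviation and Sxx = Σ(x − x̄)². It is the yardstick for how far β̂₁ = 3.6476 could plausibly be from the true slope.

Relative precision:
- SE / |β̂₁| = 0.1764 / 3.6476 = 4.8%
- Rule of thumb (under 20%: precise; 20% to under 50%: moderately precise; 50% or more: imprecise) → precise

Link to interval estimation: a confidence interval for β₁ is β̂₁ ± t* × 0.1764, so SE sets the half-width per unit of t*.

What drives SE(β̂₁): wider spread of x values → smaller SE.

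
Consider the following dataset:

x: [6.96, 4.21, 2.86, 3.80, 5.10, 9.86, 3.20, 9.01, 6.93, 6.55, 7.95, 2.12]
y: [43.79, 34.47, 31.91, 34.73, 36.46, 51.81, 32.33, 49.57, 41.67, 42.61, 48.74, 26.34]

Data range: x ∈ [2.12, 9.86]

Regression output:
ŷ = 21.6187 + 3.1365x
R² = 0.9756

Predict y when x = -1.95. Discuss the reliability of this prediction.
The equation gives ŷ = 15.5025; however x = -1.95 is 4.07 units below the observed range, so this extrapolated value should not be trusted.

Prediction calculation:
ŷ = 21.6187 + 3.1365 × (-1.95)
ŷ = 15.5025

Reliability:
- Data range: x ∈ [2.12, 9.86]
- Prediction point: x = -1.95 is 4.07 units below the observed range → this is EXTRAPOLATION, not interpolation

Why that matters here:
- Real relationships often flatten, saturate, or turn nonlinear at extremes
- The standard error of prediction grows with (x − x̄)², and x = -1.95 is far from x̄ = 5.71

The R² = 0.9756 only validates the fit within [2.12, 9.86]; treat ŷ = 15.5025 with caution.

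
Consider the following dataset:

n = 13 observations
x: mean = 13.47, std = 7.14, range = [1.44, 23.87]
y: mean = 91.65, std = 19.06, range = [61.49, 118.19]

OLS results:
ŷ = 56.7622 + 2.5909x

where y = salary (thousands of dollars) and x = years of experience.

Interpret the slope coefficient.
For each additional year of experience, predicted salary increases by approximately 2.5909 thousand dollars.

The slope coefficient β₁ = 2.5909 represents the marginal effect of experience on salary.

Interpretation:
- Experience up by 1 year → predicted salary increases by 2.5909 thousand dollars
- This is a linear approximation: the same per-unit change is assumed across the whole observed x range
- The slope describes association in these data, not necessarily a causal effect

(β₀ = 56.7622 is the fitted value at x = 0 and is not part of the slope interpretation.)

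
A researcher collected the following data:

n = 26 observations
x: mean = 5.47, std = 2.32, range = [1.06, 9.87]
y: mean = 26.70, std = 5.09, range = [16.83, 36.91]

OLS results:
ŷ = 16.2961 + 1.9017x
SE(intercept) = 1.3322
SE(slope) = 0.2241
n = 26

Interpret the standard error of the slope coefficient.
The slope 1.9017 is pinned down to within about ±0.2241 (one SE) by these data — relative uncertainty 11.8%, i.e. precise.

SE(β̂₁) = 0.2241 says: if we drew many samples of n = 26 from the same population and refit each time, the fitted slopes would scatter with a standard deviation of roughly 0.2241 around the true β₁.

Relative precision:
- SE / |β̂₁| = 0.2241 / 1.9017 = 11.8%
- Rule of thumb (under 20%: precise; 20% to under 50%: moderately precise; 50% or more: imprecise) → precise

Link to interval estimation: a confidence interval for β₁ is β̂₁ ± t* × 0.2241, so SE sets the half-width per unit of t*.

What drives SE(β̂₁): larger n (here n = 26) → smaller SE; wider spread of x values → smaller SE.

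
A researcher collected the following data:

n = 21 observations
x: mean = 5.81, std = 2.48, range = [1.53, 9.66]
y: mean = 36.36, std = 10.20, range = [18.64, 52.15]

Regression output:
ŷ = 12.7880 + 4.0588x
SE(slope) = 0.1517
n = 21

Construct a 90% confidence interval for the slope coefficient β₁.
The 90% CI for β₁ is (3.7965, 4.3211)

Confidence interval for the slope:

The 90% CI for β₁ is: β̂₁ ± t*(α/2, n-2) × SE(β̂₁)

Step 1: Find critical t-value
- Confidence level = 0.9
- Degrees of freedom = n - 2 = 21 - 2 = 19
- t*(α/2, 19) = 1.7291

Step 2: Calculate margin of error
Margin = 1.7291 × 0.1517 = 0.2623

Step 3: Construct interval
CI = 4.0588 ± 0.2623
CI = (3.7965, 4.3211)

Interpretation: each one-unit increase in x is associated with a change in mean y of between 3.7965 and 4.3211, with 90% confidence.
Since 0 is outside the interval, a two-sided test at α = 0.10 would reject H₀: β₁ = 0.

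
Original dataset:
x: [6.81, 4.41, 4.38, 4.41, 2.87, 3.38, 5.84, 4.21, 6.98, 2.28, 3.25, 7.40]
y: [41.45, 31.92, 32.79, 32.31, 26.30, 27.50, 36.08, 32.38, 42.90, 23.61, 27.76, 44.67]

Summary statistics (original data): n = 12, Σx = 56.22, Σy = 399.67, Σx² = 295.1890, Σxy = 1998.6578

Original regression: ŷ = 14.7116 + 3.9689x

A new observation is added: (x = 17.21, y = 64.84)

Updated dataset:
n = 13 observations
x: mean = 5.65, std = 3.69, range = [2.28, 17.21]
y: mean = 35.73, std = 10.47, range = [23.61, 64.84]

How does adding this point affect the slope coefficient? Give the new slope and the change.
New slope β₁ = 2.7790 versus 3.9689 before: a change of -1.1899 (-30.0%).

The new point has HIGH LEVERAGE: x = 17.21 is far from the original mean x̄ = 56.22/12 ≈ 4.69 (original range [2.28, 7.40]).

Step 1: Update the sums with the new point (n goes from 12 to 13)
Σx  = 56.22 + 17.21 = 73.43
Σy  = 399.67 + 64.84 = 464.51
Σx² = 295.1890 + 17.21² = 295.1890 + 296.1841 = 591.3731
Σxy = 1998.6578 + 17.21×64.84 = 1998.6578 + 1115.8964 = 3114.5542

Step 2: Recompute the slope with b₁ = (nΣxy − ΣxΣy) / (nΣx² − (Σx)²)
Numerator   = 13×3114.5542 − 73.43×464.51 = 40489.2046 − 34108.9693 = 6380.2353
Denominator = 13×591.3731 − 73.43² = 7687.8503 − 5391.9649 = 2295.8854
b₁(new) = 6380.2353 / 2295.8854 = 2.7790

(Same formula on the original sums: (12×1998.6578 − 56.22×399.67) / (12×295.1890 − 56.22²) = 1514.4462 / 381.5796 = 3.9689, matching the given fit.)

Step 3: Change in slope
Δβ₁ = 2.7790 − 3.9689 = -1.1899
Relative change = -1.1899 / 3.9689 × 100% = -30.0%
→ the slope decreases when the point is added.

Because the point sits below the extension of the original line at a high-leverage x, it tilts the fit down.
In practice: refit with and without it and report both if conclusions differ.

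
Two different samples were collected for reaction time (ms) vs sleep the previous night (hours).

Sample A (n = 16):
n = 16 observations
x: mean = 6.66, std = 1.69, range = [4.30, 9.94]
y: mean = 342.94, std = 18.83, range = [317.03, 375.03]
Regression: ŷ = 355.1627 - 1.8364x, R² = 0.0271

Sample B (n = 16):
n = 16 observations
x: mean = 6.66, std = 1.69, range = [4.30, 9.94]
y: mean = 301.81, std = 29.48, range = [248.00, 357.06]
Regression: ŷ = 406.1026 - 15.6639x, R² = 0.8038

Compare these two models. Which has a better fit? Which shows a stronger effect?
Model B has the better fit (R² = 0.8038 vs 0.0271). Model B shows the stronger effect (|β₁| = 15.6639 vs 1.8364).

Model Comparison:

Fit — compare R²:
- Model A: R² = 0.0271 → 2.71% of variance in reaction time explained
- Model B: R² = 0.8038 → 80.38% of variance in reaction time explained
- 0.8038 > 0.0271 → Model B has the better fit

Which has the larger per-hour effect? (|β₁|)
- Model A: β₁ = -1.8364 → predicted reaction time falls 1.8364 ms per additional hour of sleep
- Model B: β₁ = -15.6639 → predicted reaction time falls 15.6639 ms per additional hour of sleep
- |-1.8364| < |-15.6639| → Model B shows the stronger marginal effect

Notes:
- A steeper slope doesn't make a better model if the scatter around the line is large.
- R² measures how tightly points cluster around the line; β₁ measures how steep the line is — they answer different questions.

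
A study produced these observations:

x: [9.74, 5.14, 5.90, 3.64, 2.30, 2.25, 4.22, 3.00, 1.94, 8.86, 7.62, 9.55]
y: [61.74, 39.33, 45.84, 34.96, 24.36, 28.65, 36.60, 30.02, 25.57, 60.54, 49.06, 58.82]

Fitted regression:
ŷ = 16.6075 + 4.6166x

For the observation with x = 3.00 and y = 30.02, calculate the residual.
Residual = -0.4373

The residual is the difference between the actual value and the predicted value:

Residual = y - ŷ

Step 1: Calculate predicted value
ŷ = 16.6075 + 4.6166 × 3.00
ŷ = 30.4573

Step 2: Calculate residual
Residual = 30.02 - 30.4573
Residual = -0.4373

Sign check: y < ŷ, so the point is below the line and the fit overestimates here.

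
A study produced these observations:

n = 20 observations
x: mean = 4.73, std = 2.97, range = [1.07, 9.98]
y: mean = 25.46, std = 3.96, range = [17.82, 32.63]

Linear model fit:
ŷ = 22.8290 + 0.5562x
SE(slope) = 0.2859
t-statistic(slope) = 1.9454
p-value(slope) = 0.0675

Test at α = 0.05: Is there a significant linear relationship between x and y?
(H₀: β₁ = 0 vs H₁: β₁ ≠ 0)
p-value = 0.0675 ≥ α = 0.05, so we fail to reject H₀. The relationship is not significant.

Hypothesis test for the slope coefficient:

H₀: β₁ = 0 (no linear relationship)
H₁: β₁ ≠ 0 (linear relationship exists)

Test statistic: t = β̂₁ / SE(β̂₁) = 0.5562 / 0.2859 = 1.9454

p = 0.0675: how often a slope estimate this far from 0 (in SE units) would arise by chance if β₁ were truly 0.

Decision rule: reject H₀ if p-value < α.
p-value = 0.0675 ≥ α = 0.05 → fail to reject H₀.

At α = 0.05 the data do not provide convincing evidence of a nonzero slope.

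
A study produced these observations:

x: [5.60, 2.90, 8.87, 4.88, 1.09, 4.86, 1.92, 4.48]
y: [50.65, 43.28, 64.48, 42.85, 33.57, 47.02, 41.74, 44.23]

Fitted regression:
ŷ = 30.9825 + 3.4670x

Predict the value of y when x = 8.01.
ŷ = 58.7532

Plug x = 8.01 into the fitted line:

ŷ = 30.9825 + 3.4670 × 8.01
ŷ = 30.9825 + 27.7707
ŷ = 58.7532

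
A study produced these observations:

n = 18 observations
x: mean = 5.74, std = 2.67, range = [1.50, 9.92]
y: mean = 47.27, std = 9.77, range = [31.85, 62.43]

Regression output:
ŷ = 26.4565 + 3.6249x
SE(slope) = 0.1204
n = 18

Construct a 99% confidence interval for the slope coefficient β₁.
The 99% CI for β₁ is (3.2732, 3.9766)

Confidence interval for the slope:

The 99% CI for β₁ is: β̂₁ ± t*(α/2, n-2) × SE(β̂₁)

Step 1: Find critical t-value
- Confidence level = 0.99
- Degrees of freedom = n - 2 = 18 - 2 = 16
- t*(α/2, 16) = 2.9208

Step 2: Calculate margin of error
Margin = 2.9208 × 0.1204 = 0.3517

Step 3: Construct interval
CI = 3.6249 ± 0.3517
CI = (3.2732, 3.9766)

Interpretation: each one-unit increase in x is associated with a change in mean y of between 3.2732 and 3.9766, with 99% confidence.
Both endpoints are positive, so the data support a genuinely positive slope at this confidence level.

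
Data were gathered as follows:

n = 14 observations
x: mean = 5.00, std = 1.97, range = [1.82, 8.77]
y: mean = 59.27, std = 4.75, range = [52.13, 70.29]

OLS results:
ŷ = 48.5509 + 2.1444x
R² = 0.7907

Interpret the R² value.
R² = 0.7907 means 79.07% of the variation in y is explained by the linear relationship with x. This indicates a strong fit.

R² = 1 − SS_res/SS_tot compares the residual scatter to the total scatter of y about its mean.

Here R² = 0.7907:
- Explained: 79.07% of the variation in y
- Unexplained (residual): 100% − 79.07% = 20.93%
- Rule of thumb (below 0.3 weak; 0.3 to below 0.7 moderate; 0.7 and above strong) → strong

Calculation: R² = 1 − (SS_res / SS_tot), where SS_res is the sum of squared residuals and SS_tot the total sum of squares.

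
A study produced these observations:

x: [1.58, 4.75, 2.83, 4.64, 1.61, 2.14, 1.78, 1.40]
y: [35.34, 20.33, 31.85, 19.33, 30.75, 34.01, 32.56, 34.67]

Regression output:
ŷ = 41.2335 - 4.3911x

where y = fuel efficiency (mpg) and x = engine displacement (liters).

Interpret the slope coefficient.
On average, fuel efficiency is about 4.3911 mpg lower for every extra liter of engine displacement.

The slope coefficient β₁ = -4.3911 represents the marginal effect of engine displacement on fuel efficiency.

Interpretation:
- Engine displacement up by 1 liter → predicted fuel efficiency decreases by 4.3911 mpg
- The effect is assumed constant over the observed range of x (linearity)

The intercept β₀ = 41.2335 is the predicted fuel efficiency when engine displacement = 0; since the smallest observed x is 1.40, this is an extrapolation and mainly anchors the line.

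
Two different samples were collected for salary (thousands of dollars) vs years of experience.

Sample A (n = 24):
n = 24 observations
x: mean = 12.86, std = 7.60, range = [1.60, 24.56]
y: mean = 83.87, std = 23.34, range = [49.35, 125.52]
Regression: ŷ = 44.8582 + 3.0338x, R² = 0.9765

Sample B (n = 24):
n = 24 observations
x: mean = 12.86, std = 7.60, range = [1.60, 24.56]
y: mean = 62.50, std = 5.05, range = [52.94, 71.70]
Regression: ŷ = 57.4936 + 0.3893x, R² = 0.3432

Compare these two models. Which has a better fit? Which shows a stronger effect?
Model A has the better fit (R² = 0.9765 vs 0.3432). Model A shows the stronger effect (|β₁| = 3.0338 vs 0.3893).

Model Comparison:

Fit — compare R²:
- Model A: R² = 0.9765 → 97.65% of variance in salary explained
- Model B: R² = 0.3432 → 34.32% of variance in salary explained
- 0.9765 > 0.3432 → Model A has the better fit

Which has the larger per-year effect? (|β₁|)
- Model A: β₁ = 3.0338 → predicted salary rises 3.0338 thousand dollars per additional year of experience
- Model B: β₁ = 0.3893 → predicted salary rises 0.3893 thousand dollars per additional year of experience
- |3.0338| > |0.3893| → Model A shows the stronger marginal effect

Notes:
- A steeper slope doesn't make a better model if the scatter around the line is large.
- The two samples could reflect different populations, time periods, or measurement quality.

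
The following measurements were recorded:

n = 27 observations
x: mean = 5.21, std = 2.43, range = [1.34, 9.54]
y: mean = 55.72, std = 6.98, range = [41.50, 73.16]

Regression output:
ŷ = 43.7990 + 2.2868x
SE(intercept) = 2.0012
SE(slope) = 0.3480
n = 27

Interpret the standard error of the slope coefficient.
SE(β̂₁) = 0.3480 is the estimated standard deviation of the slope estimate across repeated samples; relative to β̂₁ = 2.2868 that is 15.2%, a precise estimate.

What SE measures:
- The standard error quantifies the sampling variability of the coefficient estimate
- It is the estimated standard deviation of β̂₁ across hypothetical repeated samples of the same size
- Smaller SE → more precise estimate

Relative precision:
- SE / |β̂₁| = 0.3480 / 2.2868 = 15.2%
- Rule of thumb (under 20%: precise; 20% to under 50%: moderately precise; 50% or more: imprecise) → precise

Link to the t-test: t = β̂₁ / SE(β̂₁) = 2.2868 / 0.3480 = 6.5713, the statistic for H₀: β₁ = 0.

What drives SE(β̂₁): more residual scatter → larger SE.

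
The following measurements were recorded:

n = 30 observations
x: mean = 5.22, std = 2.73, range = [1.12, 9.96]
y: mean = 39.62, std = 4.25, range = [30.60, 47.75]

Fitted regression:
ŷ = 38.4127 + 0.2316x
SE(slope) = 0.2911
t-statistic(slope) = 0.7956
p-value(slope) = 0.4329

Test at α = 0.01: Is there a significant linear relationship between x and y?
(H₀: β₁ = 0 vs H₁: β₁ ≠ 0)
Fail to reject H₀: p-value = 0.4329 ≥ α = 0.01. The linear relationship is not significant at the 1% level.

Hypothesis test for the slope coefficient:

H₀: β₁ = 0 (no linear relationship)
H₁: β₁ ≠ 0 (linear relationship exists)

Test statistic: t = β̂₁ / SE(β̂₁) = 0.2316 / 0.2911 = 0.7956

With df = 28, the two-sided p-value for |t| = 0.7956 is 0.4329.

Decision rule: reject H₀ if p-value < α.
p-value = 0.4329 ≥ α = 0.01 → fail to reject H₀.

There is not sufficient evidence at the 1% significance level to conclude that a linear relationship exists between x and y.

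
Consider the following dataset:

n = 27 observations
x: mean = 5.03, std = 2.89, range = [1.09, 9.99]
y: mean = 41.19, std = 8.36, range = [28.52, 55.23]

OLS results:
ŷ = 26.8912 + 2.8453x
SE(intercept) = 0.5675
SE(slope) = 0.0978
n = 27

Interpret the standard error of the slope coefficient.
The slope 2.8453 is pinned down to within about ±0.0978 (one SE) by these data — relative uncertainty 3.4%, i.e. precise.

SE(β̂₁) = 0.0978 says: if we drew many samples of n = 27 from the same population and refit each time, the fitted slopes would scatter with a standard deviation of roughly 0.0978 around the true β₁.

Relative precision:
- SE / |β̂₁| = 0.0978 / 2.8453 = 3.4%
- Rule of thumb (under 20%: precise; 20% to under 50%: moderately precise; 50% or more: imprecise) → precise

Link to interval estimation: a confidence interval for β₁ is β̂₁ ± t* × 0.0978, so SE sets the half-width per unit of t*.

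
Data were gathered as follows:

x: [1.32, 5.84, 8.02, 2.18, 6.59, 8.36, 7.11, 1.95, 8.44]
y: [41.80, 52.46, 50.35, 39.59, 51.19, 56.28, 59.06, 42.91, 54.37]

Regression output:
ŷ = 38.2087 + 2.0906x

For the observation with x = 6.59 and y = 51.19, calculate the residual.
Residual = -0.7958

The residual is the difference between the actual value and the predicted value:

Residual = y - ŷ

Step 1: Calculate predicted value
ŷ = 38.2087 + 2.0906 × 6.59
ŷ = 51.9858

Step 2: Calculate residual
Residual = 51.19 - 51.9858
Residual = -0.7958

Sign check: y < ŷ, so the point is below the line and the fit overestimates here.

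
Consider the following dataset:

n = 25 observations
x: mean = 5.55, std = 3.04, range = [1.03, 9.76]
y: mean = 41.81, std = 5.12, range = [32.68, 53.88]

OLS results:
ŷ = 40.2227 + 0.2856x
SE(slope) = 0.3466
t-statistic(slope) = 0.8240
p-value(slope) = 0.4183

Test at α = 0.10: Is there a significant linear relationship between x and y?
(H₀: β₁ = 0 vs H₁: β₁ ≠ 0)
p-value = 0.4183 ≥ α = 0.10, so we fail to reject H₀. The relationship is not significant.

Hypothesis test for the slope coefficient:

H₀: β₁ = 0 (no linear relationship)
H₁: β₁ ≠ 0 (linear relationship exists)

Test statistic: t = β̂₁ / SE(β̂₁) = 0.2856 / 0.3466 = 0.8240

p = 0.4183: how often a slope estimate this far from 0 (in SE units) would arise by chance if β₁ were truly 0.

Decision rule: reject H₀ if p-value < α.
p-value = 0.4183 ≥ α = 0.10 → fail to reject H₀.

There is not sufficient evidence at the 10% significance level to conclude that a linear relationship exists between x and y.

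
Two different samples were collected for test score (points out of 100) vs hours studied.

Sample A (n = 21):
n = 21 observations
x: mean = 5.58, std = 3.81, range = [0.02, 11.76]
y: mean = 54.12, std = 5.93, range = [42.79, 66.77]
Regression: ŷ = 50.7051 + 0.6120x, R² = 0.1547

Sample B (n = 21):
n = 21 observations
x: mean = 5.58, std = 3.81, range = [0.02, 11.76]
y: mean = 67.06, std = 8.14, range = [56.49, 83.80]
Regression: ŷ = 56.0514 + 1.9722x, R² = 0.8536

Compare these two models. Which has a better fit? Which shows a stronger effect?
Model B has the better fit (R² = 0.8536 vs 0.1547). Model B shows the stronger effect (|β₁| = 1.9722 vs 0.6120).

Model Comparison:

Fit — compare R²:
- Model A: R² = 0.1547 → 15.47% of variance in test score explained
- Model B: R² = 0.8536 → 85.36% of variance in test score explained
- 0.8536 > 0.1547 → Model B has the better fit

Which has the larger per-hour effect? (|β₁|)
- Model A: β₁ = 0.6120 → predicted test score rises 0.6120 points per additional hour of study time
- Model B: β₁ = 1.9722 → predicted test score rises 1.9722 points per additional hour of study time
- |0.6120| < |1.9722| → Model B shows the stronger marginal effect

Note: A better fit (higher R²) doesn't necessarily mean a more important relationship.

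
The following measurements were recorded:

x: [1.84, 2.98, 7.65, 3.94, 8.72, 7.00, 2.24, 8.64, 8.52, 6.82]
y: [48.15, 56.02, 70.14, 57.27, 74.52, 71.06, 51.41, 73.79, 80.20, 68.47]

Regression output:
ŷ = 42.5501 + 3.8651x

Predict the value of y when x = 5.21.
ŷ = 62.6873

Plug x = 5.21 into the fitted line:

ŷ = 42.5501 + 3.8651 × 5.21
ŷ = 42.5501 + 20.1372
ŷ = 62.6873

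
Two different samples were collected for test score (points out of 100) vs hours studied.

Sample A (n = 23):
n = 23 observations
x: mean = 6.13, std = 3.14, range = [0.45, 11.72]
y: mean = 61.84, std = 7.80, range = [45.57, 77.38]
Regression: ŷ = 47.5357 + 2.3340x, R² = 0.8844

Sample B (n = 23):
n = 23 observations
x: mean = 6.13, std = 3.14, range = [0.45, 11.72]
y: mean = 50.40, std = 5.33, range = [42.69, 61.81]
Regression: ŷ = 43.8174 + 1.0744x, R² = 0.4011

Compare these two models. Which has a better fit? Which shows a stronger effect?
Model A has the better fit (R² = 0.8844 vs 0.4011). Model A shows the stronger effect (|β₁| = 2.3340 vs 1.0744).

Model Comparison:

Goodness of fit (R²):
- Model A: R² = 0.8844 → 88.44% of variance in test score explained
- Model B: R² = 0.4011 → 40.11% of variance in test score explained
- 0.8844 > 0.4011 → Model A has the better fit

Which has the larger per-hour effect? (|β₁|)
- Model A: β₁ = 2.3340 → predicted test score rises 2.3340 points per additional hour of study time
- Model B: β₁ = 1.0744 → predicted test score rises 1.0744 points per additional hour of study time
- |2.3340| > |1.0744| → Model A shows the stronger marginal effect

Note: R² measures how tightly points cluster around the line; β₁ measures how steep the line is — they answer different questions.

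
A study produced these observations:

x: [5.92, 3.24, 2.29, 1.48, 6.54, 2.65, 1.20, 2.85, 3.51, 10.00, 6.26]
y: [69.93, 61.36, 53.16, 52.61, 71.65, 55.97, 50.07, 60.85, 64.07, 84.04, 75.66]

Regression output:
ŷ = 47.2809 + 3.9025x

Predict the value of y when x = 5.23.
ŷ = 67.6910

To predict y for x = 5.23, substitute into the regression equation:

ŷ = 47.2809 + 3.9025 × 5.23
ŷ = 47.2809 + 20.4101
ŷ = 67.6910

This is the fitted mean response at that x — an individual observation would come with a wider prediction interval.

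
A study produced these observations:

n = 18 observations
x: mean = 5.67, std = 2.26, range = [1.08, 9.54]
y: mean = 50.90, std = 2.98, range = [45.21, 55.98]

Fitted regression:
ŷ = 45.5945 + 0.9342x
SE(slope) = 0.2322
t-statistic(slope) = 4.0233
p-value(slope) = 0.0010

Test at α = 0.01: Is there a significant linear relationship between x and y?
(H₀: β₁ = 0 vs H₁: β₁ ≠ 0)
Since p-value = 0.0010 < α = 0.01, reject H₀ — the slope is significantly different from 0.

Hypothesis test for the slope coefficient:

H₀: β₁ = 0 (no linear relationship)
H₁: β₁ ≠ 0 (linear relationship exists)

Test statistic: t = β̂₁ / SE(β̂₁) = 0.9342 / 0.2322 = 4.0233

p = 0.0010: how often a slope estimate this far from 0 (in SE units) would arise by chance if β₁ were truly 0.

Decision rule: reject H₀ if p-value < α.
p-value = 0.0010 < α = 0.01 → reject H₀.

At α = 0.01 the data do provide convincing evidence of a nonzero slope.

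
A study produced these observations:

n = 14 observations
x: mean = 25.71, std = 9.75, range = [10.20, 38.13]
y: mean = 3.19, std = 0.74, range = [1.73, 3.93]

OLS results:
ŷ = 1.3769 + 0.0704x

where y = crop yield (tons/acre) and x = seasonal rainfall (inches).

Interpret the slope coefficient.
For each additional inch of rainfall, predicted crop yield increases by approximately 0.0704 tons/acre.

β₁ = 0.0704 is the change in predicted crop yield (tons/acre) per additional inch of rainfall.

Interpretation:
- Rainfall up by 1 inch → predicted crop yield increases by 0.0704 tons/acre
- This is a linear approximation: the same per-unit change is assumed across the whole observed x range
- The sign (+) gives the direction; the magnitude 0.0704 gives the size of the effect per inch

(β₀ = 1.3769 is the fitted value at x = 0 and is not part of the slope interpretation.)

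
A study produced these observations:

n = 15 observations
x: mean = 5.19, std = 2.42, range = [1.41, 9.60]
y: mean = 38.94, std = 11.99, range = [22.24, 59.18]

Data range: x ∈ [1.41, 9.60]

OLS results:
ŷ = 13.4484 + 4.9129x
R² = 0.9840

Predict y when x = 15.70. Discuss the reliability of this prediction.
ŷ = 90.5809, but this is extrapolation (above the data range [1.41, 9.60]) and may be unreliable.

Prediction calculation:
ŷ = 13.4484 + 4.9129 × 15.70
ŷ = 90.5809

Reliability:
- Data range: x ∈ [1.41, 9.60]
- Prediction point: x = 15.70 is 6.10 units above the observed range → this is EXTRAPOLATION, not interpolation

Why that matters here:
- The linear relationship may not hold outside the observed range
- R² describes fit only over the sampled x values; it says nothing about behaviour beyond them

The R² = 0.9840 only validates the fit within [1.41, 9.60]; treat ŷ = 90.5809 with caution.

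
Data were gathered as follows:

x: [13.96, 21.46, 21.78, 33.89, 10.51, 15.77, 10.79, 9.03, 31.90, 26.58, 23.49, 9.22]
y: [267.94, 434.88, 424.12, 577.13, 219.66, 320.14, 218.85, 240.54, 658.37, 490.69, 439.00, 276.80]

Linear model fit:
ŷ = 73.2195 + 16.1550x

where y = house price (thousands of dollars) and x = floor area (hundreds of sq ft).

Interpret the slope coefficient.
For each additional hundred sq ft of floor area, predicted house price increases by approximately 16.1550 thousand dollars.

β₁ = 16.1550 is the change in predicted house price (thousand dollars) per additional hundred sq ft of floor area.

Interpretation:
- Floor area up by 1 hundred sq ft → predicted house price increases by 16.1550 thousand dollars
- This is a linear approximation: the same per-unit change is assumed across the whole observed x range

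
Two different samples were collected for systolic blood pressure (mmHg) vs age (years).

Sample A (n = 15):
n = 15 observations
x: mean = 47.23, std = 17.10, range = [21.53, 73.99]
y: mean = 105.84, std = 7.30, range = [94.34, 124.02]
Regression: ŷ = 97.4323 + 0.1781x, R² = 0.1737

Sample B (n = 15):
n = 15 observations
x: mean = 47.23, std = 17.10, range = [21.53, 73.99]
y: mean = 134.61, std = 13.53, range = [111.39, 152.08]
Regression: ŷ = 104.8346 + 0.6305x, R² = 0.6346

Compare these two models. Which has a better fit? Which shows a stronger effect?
Model B has the better fit (R² = 0.6346 vs 0.1737). Model B shows the stronger effect (|β₁| = 0.6305 vs 0.1781).

Model Comparison:

Fit — compare R²:
- Model A: R² = 0.1737 → 17.37% of variance in blood pressure explained
- Model B: R² = 0.6346 → 63.46% of variance in blood pressure explained
- 0.6346 > 0.1737 → Model B has the better fit

Strength of effect — compare |β₁|:
- Model A: β₁ = 0.1781 → predicted blood pressure rises 0.1781 mmHg per additional year of age
- Model B: β₁ = 0.6305 → predicted blood pressure rises 0.6305 mmHg per additional year of age
- |0.1781| < |0.6305| → Model B shows the stronger marginal effect

Notes:
- R² measures how tightly points cluster around the line; β₁ measures how steep the line is — they answer different questions.
- The two samples could reflect different populations, time periods, or measurement quality.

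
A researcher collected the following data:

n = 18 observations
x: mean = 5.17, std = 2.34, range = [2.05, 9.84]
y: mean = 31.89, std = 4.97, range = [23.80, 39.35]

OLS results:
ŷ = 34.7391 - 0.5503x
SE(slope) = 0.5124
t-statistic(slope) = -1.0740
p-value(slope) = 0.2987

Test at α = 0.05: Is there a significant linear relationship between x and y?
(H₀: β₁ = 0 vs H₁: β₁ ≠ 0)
Fail to reject H₀: p-value = 0.2987 ≥ α = 0.05. The linear relationship is not significant at the 5% level.

Hypothesis test for the slope coefficient:

H₀: β₁ = 0 (no linear relationship)
H₁: β₁ ≠ 0 (linear relationship exists)

Test statistic: t = β̂₁ / SE(β̂₁) = -0.5503 / 0.5124 = -1.0740

The p-value (0.2987) is the probability, under H₀, of a t-statistic at least as extreme as |t| = 1.0740 (two-sided, df = n − 2 = 16).

Decision rule: reject H₀ if p-value < α.
p-value = 0.2987 ≥ α = 0.05 → fail to reject H₀.

There is not sufficient evidence at the 5% significance level to conclude that a linear relationship exists between x and y.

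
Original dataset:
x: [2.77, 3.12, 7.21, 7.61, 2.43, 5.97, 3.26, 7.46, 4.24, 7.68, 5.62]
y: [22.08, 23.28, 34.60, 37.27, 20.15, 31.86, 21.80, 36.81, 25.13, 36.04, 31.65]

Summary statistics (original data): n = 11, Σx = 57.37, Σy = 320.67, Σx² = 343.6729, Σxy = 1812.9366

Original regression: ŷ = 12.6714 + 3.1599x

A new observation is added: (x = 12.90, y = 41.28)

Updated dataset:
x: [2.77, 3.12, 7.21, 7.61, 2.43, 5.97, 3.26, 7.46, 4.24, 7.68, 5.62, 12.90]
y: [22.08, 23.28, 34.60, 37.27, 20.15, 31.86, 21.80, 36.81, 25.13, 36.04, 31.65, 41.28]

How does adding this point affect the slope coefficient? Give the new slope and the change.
The slope changes from 3.1599 to 2.2915 (change of -0.8684, or -27.5%).

The new point has HIGH LEVERAGE: x = 12.90 is far from the original mean x̄ = 57.37/11 ≈ 5.22 (original range [2.43, 7.68]).

Step 1: Update the sums with the new point (n goes from 11 to 12)
Σx  = 57.37 + 12.90 = 70.27
Σy  = 320.67 + 41.28 = 361.95
Σx² = 343.6729 + 12.90² = 343.6729 + 166.4100 = 510.0829
Σxy = 1812.9366 + 12.90×41.28 = 1812.9366 + 532.5120 = 2345.4486

Step 2: Recompute the slope with b₁ = (nΣxy − ΣxΣy) / (nΣx² − (Σx)²)
Numerator   = 12×2345.4486 − 70.27×361.95 = 28145.3832 − 25434.2265 = 2711.1567
Denominator = 12×510.0829 − 70.27² = 6120.9948 − 4937.8729 = 1183.1219
b₁(new) = 2711.1567 / 1183.1219 = 2.2915

(Same formula on the original sums: (11×1812.9366 − 57.37×320.67) / (11×343.6729 − 57.37²) = 1545.4647 / 489.0850 = 3.1599, matching the given fit.)

Step 3: Change in slope
Δβ₁ = 2.2915 − 3.1599 = -0.8684
Relative change = -0.8684 / 3.1599 × 100% = -27.5%
→ the slope decreases when the point is added.

Because the point sits below the extension of the original line at a high-leverage x, it tilts the fit down.
In practice: examine leverage (hᵢ) and Cook's distance rather than deleting it automatically.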